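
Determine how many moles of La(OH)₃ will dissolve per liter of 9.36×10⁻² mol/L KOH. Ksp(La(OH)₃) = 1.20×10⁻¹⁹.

La(OH)₃(s) ⇌ La³⁺(aq) + 3 OH⁻(aq)
Let s be the solubility of La(OH)₃ here. The common ion gives [OH⁻] ≈ 9.36×10⁻² mol/L, and [La³⁺] = s.
Ksp = [La³⁺][OH⁻]^3 = s(9.36×10⁻²)^3
s = 1.20×10⁻¹⁹ / (9.36×10⁻²)^3 = 1.46×10⁻¹⁶
s = 1.46×10⁻¹⁶ mol/L

1.46×10⁻¹⁶ M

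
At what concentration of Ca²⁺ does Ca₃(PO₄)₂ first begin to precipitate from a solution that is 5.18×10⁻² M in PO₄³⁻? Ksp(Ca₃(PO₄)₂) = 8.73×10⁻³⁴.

6.88×10⁻¹¹ M

Precipitation of each salt begins when its ion product equals Ksp.
Ca₃(PO₄)₂(s) ⇌ 3 Ca²⁺(aq) + 2 PO₄³⁻(aq)
Ksp = [Ca²⁺]^3[PO₄³⁻]^2 = [Ca²⁺]^3(5.18×10⁻²)^2
[Ca²⁺]^3 = 8.73×10⁻³⁴ / (5.18×10⁻²)^2 = 3.25×10⁻³¹
[Ca²⁺] = 6.88×10⁻¹¹ M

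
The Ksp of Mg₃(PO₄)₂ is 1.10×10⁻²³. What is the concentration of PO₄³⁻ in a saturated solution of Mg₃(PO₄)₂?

2.01×10⁻⁵ M

Mg₃(PO₄)₂(s) ⇌ 3 Mg²⁺(aq) + 2 PO₄³⁻(aq)
For each mole of Mg₃(PO₄)₂ that dissolves per liter, [Mg²⁺] = 3s and [PO₄³⁻] = 2s; let s denote this solubility.
Ksp = [Mg²⁺]^3[PO₄³⁻]^2 = (3s)^3 · (2s)^2 = 108s^5 = 1.10×10⁻²³
s = 1.00×10⁻⁵ mol L⁻¹
[PO₄³⁻] = 2s = 2.01×10⁻⁵ mol L⁻¹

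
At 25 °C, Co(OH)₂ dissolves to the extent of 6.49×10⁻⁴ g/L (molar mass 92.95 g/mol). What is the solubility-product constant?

Molar solubility s = (6.49×10⁻⁴ g/L) / (92.95 g/mol) = 6.9822×10⁻⁶ mol/L
Co(OH)₂(s) ⇌ Co²⁺(aq) + 2 OH⁻(aq)
Call the molar solubility s, so that [Co²⁺] = s and [OH⁻] = 2s.
Ksp = [Co²⁺][OH⁻]^2 = s · (2s)^2 = 4s^3
Ksp = 4 × (6.9822×10⁻⁶)^3 = 1.36×10⁻¹⁵

Ksp = 1.36×10⁻¹⁵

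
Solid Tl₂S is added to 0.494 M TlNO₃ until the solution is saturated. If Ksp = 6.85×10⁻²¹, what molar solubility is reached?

2.81×10⁻²⁰ M

Tl₂S(s) ⇌ 2 Tl⁺(aq) + S²⁻(aq)
Let s be the solubility of Tl₂S here. The common ion gives [Tl⁺] ≈ 0.494 M, and [S²⁻] = s.
Ksp = [Tl⁺]^2[S²⁻] = (0.494)^2s
s = 6.85×10⁻²¹ / (0.494)^2 = 2.81×10⁻²⁰
s = 2.81×10⁻²⁰ M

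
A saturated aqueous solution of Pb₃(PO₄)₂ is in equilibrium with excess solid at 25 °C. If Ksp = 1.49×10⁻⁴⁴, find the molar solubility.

Pb₃(PO₄)₂(s) ⇌ 3 Pb²⁺(aq) + 2 PO₄³⁻(aq)
For each mole of Pb₃(PO₄)₂ that dissolves per liter, [Pb²⁺] = 3s and [PO₄³⁻] = 2s; let s denote this solubility.
Ksp = [Pb²⁺]^3[PO₄³⁻]^2 = (3s)^3 · (2s)^2 = 108s^5
108s^5 = 1.49×10⁻⁴⁴  ⇒  s^5 = 1.38×10⁻⁴⁶
Taking the 5th root, s = 6.73×10⁻¹⁰ M.

6.73×10⁻¹⁰ M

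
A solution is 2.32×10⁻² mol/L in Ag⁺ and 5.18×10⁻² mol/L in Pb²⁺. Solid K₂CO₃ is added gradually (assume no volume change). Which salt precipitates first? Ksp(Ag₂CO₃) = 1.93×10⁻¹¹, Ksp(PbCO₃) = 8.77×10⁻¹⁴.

PbCO₃

Precipitation of each salt begins when its ion product equals Ksp.
For Ag₂CO₃: [CO₃²⁻] = (Ksp/[Ag⁺]^2) = 3.59×10⁻⁸ mol/L
For PbCO₃: [CO₃²⁻] = (Ksp/[Pb²⁺]) = 1.69×10⁻¹² mol/L
PbCO₃ requires the lower [CO₃²⁻], so it precipitates first.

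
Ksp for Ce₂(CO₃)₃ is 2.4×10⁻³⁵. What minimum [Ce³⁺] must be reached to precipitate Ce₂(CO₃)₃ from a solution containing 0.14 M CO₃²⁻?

9.4×10⁻¹⁷ M

A salt starts to precipitate once the ion product Q reaches its Ksp.
Ce₂(CO₃)₃(s) ⇌ 2 Ce³⁺(aq) + 3 CO₃²⁻(aq)
Ksp = [Ce³⁺]^2[CO₃²⁻]^3 = [Ce³⁺]^2(0.14)^3
[Ce³⁺]^2 = 2.4×10⁻³⁵ / (0.14)^3 = 8.7×10⁻³³
[Ce³⁺] = 9.4×10⁻¹⁷ M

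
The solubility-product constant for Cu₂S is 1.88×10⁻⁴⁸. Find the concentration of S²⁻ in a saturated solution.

7.77×10⁻¹⁷ M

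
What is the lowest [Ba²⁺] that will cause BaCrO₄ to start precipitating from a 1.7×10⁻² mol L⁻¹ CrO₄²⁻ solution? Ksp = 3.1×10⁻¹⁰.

1.8×10⁻⁸ M

Each salt precipitates once Q = Ksp for that salt.
BaCrO₄(s) ⇌ Ba²⁺(aq) + CrO₄²⁻(aq)
Ksp = [Ba²⁺][CrO₄²⁻] = [Ba²⁺](1.7×10⁻²)
[Ba²⁺] = 3.1×10⁻¹⁰ / (1.7×10⁻²) = 1.8×10⁻⁸
[Ba²⁺] = 1.8×10⁻⁸ mol L⁻¹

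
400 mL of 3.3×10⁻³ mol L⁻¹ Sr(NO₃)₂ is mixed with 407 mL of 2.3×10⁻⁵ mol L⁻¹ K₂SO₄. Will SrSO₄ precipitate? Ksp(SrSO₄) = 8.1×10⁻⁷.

The combined volume is 807 mL.
[Sr²⁺] = (3.3×10⁻³)(400)/807 = 1.6×10⁻³ mol L⁻¹
[SO₄²⁻] = (2.3×10⁻⁵)(407)/807 = 1.2×10⁻⁵ mol L⁻¹
Q = [Sr²⁺][SO₄²⁻] = 1.9×10⁻⁸
Since Q (1.9×10⁻⁸) is less than Ksp (8.1×10⁻⁷), no SrSO₄ precipitates.

No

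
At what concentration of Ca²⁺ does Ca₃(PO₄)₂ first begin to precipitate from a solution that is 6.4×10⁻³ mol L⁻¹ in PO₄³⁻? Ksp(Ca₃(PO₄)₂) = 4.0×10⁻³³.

4.6×10⁻¹⁰ M

The threshold for precipitation is Q = Ksp.
Ca₃(PO₄)₂(s) ⇌ 3 Ca²⁺(aq) + 2 PO₄³⁻(aq)
Ksp = [Ca²⁺]^3[PO₄³⁻]^2 = [Ca²⁺]^3(6.4×10⁻³)^2
[Ca²⁺]^3 = 4.0×10⁻³³ / (6.4×10⁻³)^2 = 9.8×10⁻²⁹
[Ca²⁺] = 4.6×10⁻¹⁰ mol L⁻¹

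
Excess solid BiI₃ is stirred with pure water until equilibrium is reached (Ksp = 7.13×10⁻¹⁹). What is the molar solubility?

BiI₃(s) ⇌ Bi³⁺(aq) + 3 I⁻(aq)
Call the molar solubility s, so that [Bi³⁺] = s and [I⁻] = 3s.
Ksp = [Bi³⁺][I⁻]^3 = s · (3s)^3 = 27s^4
27s^4 = 7.13×10⁻¹⁹  ⇒  s^4 = 2.64×10⁻²⁰
s = 1.27×10⁻⁵ mol L⁻¹

1.27×10⁻⁵ M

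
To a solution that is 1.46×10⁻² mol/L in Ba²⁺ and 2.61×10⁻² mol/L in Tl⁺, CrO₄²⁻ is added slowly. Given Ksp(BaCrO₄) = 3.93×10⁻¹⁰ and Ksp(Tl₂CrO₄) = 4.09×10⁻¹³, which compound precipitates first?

Tl₂CrO₄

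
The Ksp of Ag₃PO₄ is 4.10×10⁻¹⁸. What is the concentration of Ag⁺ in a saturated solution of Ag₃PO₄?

5.92×10⁻⁵ M

Ag₃PO₄(s) ⇌ 3 Ag⁺(aq) + PO₄³⁻(aq)
Call the molar solubility s, so that [Ag⁺] = 3s and [PO₄³⁻] = s.
Ksp = [Ag⁺]^3[PO₄³⁻] = (3s)^3 · s = 27s^4 = 4.10×10⁻¹⁸
s = 1.97×10⁻⁵ mol/L
[Ag⁺] = 3s = 5.92×10⁻⁵ mol/L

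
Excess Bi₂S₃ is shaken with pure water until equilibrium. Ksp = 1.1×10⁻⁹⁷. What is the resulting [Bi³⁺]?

Bi₂S₃(s) ⇌ 2 Bi³⁺(aq) + 3 S²⁻(aq)
If s mol/L of Bi₂S₃ dissolves, [Bi³⁺] = 2s and [S²⁻] = 3s.
Ksp = [Bi³⁺]^2[S²⁻]^3 = (2s)^2 · (3s)^3 = 108s^5 = 1.1×10⁻⁹⁷
s = 1.6×10⁻²⁰ mol/L
[Bi³⁺] = 2s = 3.2×10⁻²⁰ mol/L

3.2×10⁻²⁰ M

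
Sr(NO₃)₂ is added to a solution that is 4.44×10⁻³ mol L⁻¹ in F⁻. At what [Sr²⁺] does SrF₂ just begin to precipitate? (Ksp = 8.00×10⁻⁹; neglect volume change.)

4.06×10⁻⁴ M

Each salt precipitates once Q = Ksp for that salt.
SrF₂(s) ⇌ Sr²⁺(aq) + 2 F⁻(aq)
Ksp = [Sr²⁺][F⁻]^2 = [Sr²⁺](4.44×10⁻³)^2
[Sr²⁺] = 8.00×10⁻⁹ / (4.44×10⁻³)^2 = 4.06×10⁻⁴
[Sr²⁺] = 4.06×10⁻⁴ mol L⁻¹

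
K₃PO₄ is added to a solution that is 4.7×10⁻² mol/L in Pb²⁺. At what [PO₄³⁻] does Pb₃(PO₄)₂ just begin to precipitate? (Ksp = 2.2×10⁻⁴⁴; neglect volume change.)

The threshold for precipitation is Q = Ksp.
Pb₃(PO₄)₂(s) ⇌ 3 Pb²⁺(aq) + 2 PO₄³⁻(aq)
Ksp = [Pb²⁺]^3[PO₄³⁻]^2 = [PO₄³⁻]^2(4.7×10⁻²)^3
[PO₄³⁻]^2 = 2.2×10⁻⁴⁴ / (4.7×10⁻²)^3 = 2.1×10⁻⁴⁰
[PO₄³⁻] = 1.5×10⁻²⁰ mol/L

1.5×10⁻²⁰ M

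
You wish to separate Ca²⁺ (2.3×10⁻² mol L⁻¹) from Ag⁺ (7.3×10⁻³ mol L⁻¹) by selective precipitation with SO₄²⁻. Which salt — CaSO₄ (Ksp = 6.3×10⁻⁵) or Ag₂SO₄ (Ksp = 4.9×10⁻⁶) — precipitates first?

A salt starts to precipitate once the ion product Q reaches its Ksp.
For CaSO₄: [SO₄²⁻] = (Ksp/[Ca²⁺]) = 2.7×10⁻³ mol L⁻¹
For Ag₂SO₄: [SO₄²⁻] = (Ksp/[Ag⁺]^2) = 9.2×10⁻² mol L⁻¹
Since CaSO₄ needs less SO₄²⁻ to reach saturation, it precipitates first.

CaSO₄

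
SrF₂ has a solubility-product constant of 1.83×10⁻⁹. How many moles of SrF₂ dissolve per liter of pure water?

SrF₂(s) ⇌ Sr²⁺(aq) + 2 F⁻(aq)
Call the molar solubility s, so that [Sr²⁺] = s and [F⁻] = 2s.
Ksp = [Sr²⁺][F⁻]^2 = s · (2s)^2 = 4s^3
4s^3 = 1.83×10⁻⁹  ⇒  s^3 = 4.58×10⁻¹⁰
Taking the 3rd root, s = 7.71×10⁻⁴ M.

7.71×10⁻⁴ M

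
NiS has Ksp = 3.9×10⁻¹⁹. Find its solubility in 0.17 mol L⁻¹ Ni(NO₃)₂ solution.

2.3×10⁻¹⁸ M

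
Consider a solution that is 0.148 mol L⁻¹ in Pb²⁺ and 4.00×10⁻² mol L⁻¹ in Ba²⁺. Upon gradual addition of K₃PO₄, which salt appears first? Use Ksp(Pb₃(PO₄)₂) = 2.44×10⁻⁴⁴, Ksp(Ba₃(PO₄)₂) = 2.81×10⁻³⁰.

Precipitation begins when Q = Ksp.
For Pb₃(PO₄)₂: [PO₄³⁻] = (Ksp/[Pb²⁺]^3)^(1/2) = 2.74×10⁻²¹ mol L⁻¹
For Ba₃(PO₄)₂: [PO₄³⁻] = (Ksp/[Ba²⁺]^3)^(1/2) = 2.10×10⁻¹³ mol L⁻¹
Pb₃(PO₄)₂ requires the lower [PO₄³⁻], so it precipitates first.

Pb₃(PO₄)₂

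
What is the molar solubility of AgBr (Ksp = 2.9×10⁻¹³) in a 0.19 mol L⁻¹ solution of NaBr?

1.5×10⁻¹² M

AgBr(s) ⇌ Ag⁺(aq) + Br⁻(aq)
The solution already contains Br⁻ at 0.19 mol L⁻¹. Let s be the molar solubility of AgBr.
[Br⁻] ≈ 0.19 mol L⁻¹ (common ion dominates); [Ag⁺] = s.
Ksp = [Ag⁺][Br⁻] = s(0.19)
s = 2.9×10⁻¹³ / (0.19) = 1.5×10⁻¹²
s = 1.5×10⁻¹² mol L⁻¹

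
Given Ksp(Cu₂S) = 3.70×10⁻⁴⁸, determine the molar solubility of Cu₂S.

9.74×10⁻¹⁷ M

Cu₂S(s) ⇌ 2 Cu⁺(aq) + S²⁻(aq)
Let s be the molar solubility. Then [Cu⁺] = 2s and [S²⁻] = s.
Ksp = [Cu⁺]^2[S²⁻] = (2s)^2 · s = 4s^3
4s^3 = 3.70×10⁻⁴⁸  ⇒  s^3 = 9.25×10⁻⁴⁹
s = (9.25×10⁻⁴⁹)^(1/3) = 9.74×10⁻¹⁷ M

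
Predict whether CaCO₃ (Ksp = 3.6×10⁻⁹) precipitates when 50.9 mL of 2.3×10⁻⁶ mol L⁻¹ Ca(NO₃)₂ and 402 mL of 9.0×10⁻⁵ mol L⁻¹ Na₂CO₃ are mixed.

No

After mixing, V = 50.9 mL + 402 mL = 452.9 mL.
[Ca²⁺] = (2.3×10⁻⁶)(50.9)/452.9 = 2.6×10⁻⁷ mol L⁻¹
[CO₃²⁻] = (9.0×10⁻⁵)(402)/452.9 = 8.0×10⁻⁵ mol L⁻¹
Q = [Ca²⁺][CO₃²⁻] = 2.1×10⁻¹¹
Since Q (2.1×10⁻¹¹) is less than Ksp (3.6×10⁻⁹), no CaCO₃ precipitates.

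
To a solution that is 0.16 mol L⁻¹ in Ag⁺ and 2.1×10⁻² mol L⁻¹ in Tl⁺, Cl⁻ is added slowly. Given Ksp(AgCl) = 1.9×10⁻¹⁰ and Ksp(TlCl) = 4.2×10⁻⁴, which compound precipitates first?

A salt starts to precipitate once the ion product Q reaches its Ksp.
For AgCl: [Cl⁻] = (Ksp/[Ag⁺]) = 1.2×10⁻⁹ mol L⁻¹
For TlCl: [Cl⁻] = (Ksp/[Tl⁺]) = 2.0×10⁻² mol L⁻¹
Since AgCl needs less Cl⁻ to reach saturation, it precipitates first.

AgCl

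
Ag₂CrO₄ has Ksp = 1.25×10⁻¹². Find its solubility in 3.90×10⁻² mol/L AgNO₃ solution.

8.22×10⁻¹⁰ M

Ag₂CrO₄(s) ⇌ 2 Ag⁺(aq) + CrO₄²⁻(aq)
With Ag⁺ already at 3.90×10⁻² mol/L and s small, take [Ag⁺] ≈ 3.90×10⁻² mol/L and [CrO₄²⁻] = s.
Ksp = [Ag⁺]^2[CrO₄²⁻] = (3.90×10⁻²)^2s
s = 1.25×10⁻¹² / (3.90×10⁻²)^2 = 8.22×10⁻¹⁰
s = 8.22×10⁻¹⁰ mol/L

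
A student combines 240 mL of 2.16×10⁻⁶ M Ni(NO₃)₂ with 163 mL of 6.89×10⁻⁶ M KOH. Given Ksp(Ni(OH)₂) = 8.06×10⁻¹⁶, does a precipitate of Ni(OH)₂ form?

The combined volume is 403 mL.
[Ni²⁺] = (2.16×10⁻⁶)(240)/403 = 1.29×10⁻⁶ M
[OH⁻] = (6.89×10⁻⁶)(163)/403 = 2.79×10⁻⁶ M
Q = [Ni²⁺][OH⁻]^2 = 9.99×10⁻¹⁸
Since Q (9.99×10⁻¹⁸) is less than Ksp (8.06×10⁻¹⁶), no Ni(OH)₂ precipitates.

No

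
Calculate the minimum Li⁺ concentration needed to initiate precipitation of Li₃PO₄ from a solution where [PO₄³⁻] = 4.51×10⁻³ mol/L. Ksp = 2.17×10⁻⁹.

The threshold for precipitation is Q = Ksp.
Li₃PO₄(s) ⇌ 3 Li⁺(aq) + PO₄³⁻(aq)
Ksp = [Li⁺]^3[PO₄³⁻] = [Li⁺]^3(4.51×10⁻³)
[Li⁺]^3 = 2.17×10⁻⁹ / (4.51×10⁻³) = 4.81×10⁻⁷
[Li⁺] = 7.84×10⁻³ mol/L

7.84×10⁻³ M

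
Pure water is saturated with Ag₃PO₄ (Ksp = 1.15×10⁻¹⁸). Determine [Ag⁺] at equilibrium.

4.31×10⁻⁵ M

Ag₃PO₄(s) ⇌ 3 Ag⁺(aq) + PO₄³⁻(aq)
If s mol/L of Ag₃PO₄ dissolves, [Ag⁺] = 3s and [PO₄³⁻] = s.
Ksp = [Ag⁺]^3[PO₄³⁻] = (3s)^3 · s = 27s^4 = 1.15×10⁻¹⁸
s = 1.44×10⁻⁵ mol/L
[Ag⁺] = 3s = 4.31×10⁻⁵ mol/L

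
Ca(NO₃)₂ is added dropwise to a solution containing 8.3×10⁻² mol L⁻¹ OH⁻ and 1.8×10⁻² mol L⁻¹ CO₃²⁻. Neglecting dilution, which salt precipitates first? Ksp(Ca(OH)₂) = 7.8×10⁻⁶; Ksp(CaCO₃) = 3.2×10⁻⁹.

Each salt precipitates once Q = Ksp for that salt.
For Ca(OH)₂: [Ca²⁺] = (Ksp/[OH⁻]^2) = 1.1×10⁻³ mol L⁻¹
For CaCO₃: [Ca²⁺] = (Ksp/[CO₃²⁻]) = 1.8×10⁻⁷ mol L⁻¹
The smaller threshold [Ca²⁺] is reached first, so CaCO₃ precipitates first.

CaCO₃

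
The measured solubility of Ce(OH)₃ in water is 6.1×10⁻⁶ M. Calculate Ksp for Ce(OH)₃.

Ksp = 3.7×10⁻²⁰

Ce(OH)₃(s) ⇌ Ce³⁺(aq) + 3 OH⁻(aq)
Let s be the molar solubility. Then [Ce³⁺] = s and [OH⁻] = 3s.
Ksp = [Ce³⁺][OH⁻]^3 = s · (3s)^3 = 27s^4
Ksp = 27 × (6.1×10⁻⁶)^4 = 3.7×10⁻²⁰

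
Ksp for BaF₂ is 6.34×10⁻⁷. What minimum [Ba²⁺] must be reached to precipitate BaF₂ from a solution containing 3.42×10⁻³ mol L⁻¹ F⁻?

Each salt precipitates once Q = Ksp for that salt.
BaF₂(s) ⇌ Ba²⁺(aq) + 2 F⁻(aq)
Ksp = [Ba²⁺][F⁻]^2 = [Ba²⁺](3.42×10⁻³)^2
[Ba²⁺] = 6.34×10⁻⁷ / (3.42×10⁻³)^2 = 5.42×10⁻²
[Ba²⁺] = 5.42×10⁻² mol L⁻¹

5.42×10⁻² M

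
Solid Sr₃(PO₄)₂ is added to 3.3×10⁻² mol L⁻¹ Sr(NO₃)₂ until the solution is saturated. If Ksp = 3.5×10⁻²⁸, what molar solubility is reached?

Sr₃(PO₄)₂(s) ⇌ 3 Sr²⁺(aq) + 2 PO₄³⁻(aq)
Sr²⁺ is already present at 3.3×10⁻² mol L⁻¹. If s mol/L of Sr₃(PO₄)₂ dissolves, [PO₄³⁻] = 2s while [Sr²⁺] ≈ 3.3×10⁻² mol L⁻¹.
Ksp = [Sr²⁺]^3[PO₄³⁻]^2 = (3.3×10⁻²)^3(2s)^2
(2s)^2 = 3.5×10⁻²⁸ / (3.3×10⁻²)^3 = 9.7×10⁻²⁴
s = 1.6×10⁻¹² mol L⁻¹

1.6×10⁻¹² M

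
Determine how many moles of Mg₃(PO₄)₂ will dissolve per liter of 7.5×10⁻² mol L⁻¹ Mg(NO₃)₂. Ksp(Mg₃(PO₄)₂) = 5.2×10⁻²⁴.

Mg₃(PO₄)₂(s) ⇌ 3 Mg²⁺(aq) + 2 PO₄³⁻(aq)
Mg²⁺ is already present at 7.5×10⁻² mol L⁻¹. If s mol/L of Mg₃(PO₄)₂ dissolves, [PO₄³⁻] = 2s while [Mg²⁺] ≈ 7.5×10⁻² mol L⁻¹.
Ksp = [Mg²⁺]^3[PO₄³⁻]^2 = (7.5×10⁻²)^3(2s)^2
(2s)^2 = 5.2×10⁻²⁴ / (7.5×10⁻²)^3 = 1.2×10⁻²⁰
s = 5.6×10⁻¹¹ mol L⁻¹

5.6×10⁻¹¹ M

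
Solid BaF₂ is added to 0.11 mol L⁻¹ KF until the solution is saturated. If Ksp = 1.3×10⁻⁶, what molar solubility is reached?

BaF₂(s) ⇌ Ba²⁺(aq) + 2 F⁻(aq)
Let s be the solubility of BaF₂ here. The common ion gives [F⁻] ≈ 0.11 mol L⁻¹, and [Ba²⁺] = s.
Ksp = [Ba²⁺][F⁻]^2 = s(0.11)^2
s = 1.3×10⁻⁶ / (0.11)^2 = 1.1×10⁻⁴
s = 1.1×10⁻⁴ mol L⁻¹

1.1×10⁻⁴ M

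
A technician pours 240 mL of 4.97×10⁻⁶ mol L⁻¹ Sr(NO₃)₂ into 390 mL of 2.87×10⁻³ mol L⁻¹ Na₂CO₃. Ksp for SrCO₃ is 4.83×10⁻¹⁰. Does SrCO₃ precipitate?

The combined volume is 630 mL.
[Sr²⁺] = (4.97×10⁻⁶)(240)/630 = 1.89×10⁻⁶ mol L⁻¹
[CO₃²⁻] = (2.87×10⁻³)(390)/630 = 1.78×10⁻³ mol L⁻¹
Q = [Sr²⁺][CO₃²⁻] = 3.36×10⁻⁹
Q = 3.36×10⁻⁹ > Ksp = 4.83×10⁻¹⁰, so the solution is supersaturated and SrCO₃ precipitates.

Yes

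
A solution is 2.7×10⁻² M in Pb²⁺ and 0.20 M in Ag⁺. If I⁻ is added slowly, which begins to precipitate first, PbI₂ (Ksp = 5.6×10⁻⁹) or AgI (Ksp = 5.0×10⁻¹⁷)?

AgI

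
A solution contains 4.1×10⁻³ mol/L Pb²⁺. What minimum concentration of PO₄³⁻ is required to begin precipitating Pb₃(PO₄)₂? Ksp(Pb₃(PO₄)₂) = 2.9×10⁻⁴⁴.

6.5×10⁻¹⁹ M

The threshold for precipitation is Q = Ksp.
Pb₃(PO₄)₂(s) ⇌ 3 Pb²⁺(aq) + 2 PO₄³⁻(aq)
Ksp = [Pb²⁺]^3[PO₄³⁻]^2 = [PO₄³⁻]^2(4.1×10⁻³)^3
[PO₄³⁻]^2 = 2.9×10⁻⁴⁴ / (4.1×10⁻³)^3 = 4.2×10⁻³⁷
[PO₄³⁻] = 6.5×10⁻¹⁹ mol/L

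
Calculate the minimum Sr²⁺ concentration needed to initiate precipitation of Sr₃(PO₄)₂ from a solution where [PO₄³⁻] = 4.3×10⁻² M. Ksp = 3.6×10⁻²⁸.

5.8×10⁻⁹ M

The threshold for precipitation is Q = Ksp.
Sr₃(PO₄)₂(s) ⇌ 3 Sr²⁺(aq) + 2 PO₄³⁻(aq)
Ksp = [Sr²⁺]^3[PO₄³⁻]^2 = [Sr²⁺]^3(4.3×10⁻²)^2
[Sr²⁺]^3 = 3.6×10⁻²⁸ / (4.3×10⁻²)^2 = 1.9×10⁻²⁵
[Sr²⁺] = 5.8×10⁻⁹ M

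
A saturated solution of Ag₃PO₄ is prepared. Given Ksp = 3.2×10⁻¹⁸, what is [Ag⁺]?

5.6×10⁻⁵ M

Ag₃PO₄(s) ⇌ 3 Ag⁺(aq) + PO₄³⁻(aq)
If s mol/L of Ag₃PO₄ dissolves, [Ag⁺] = 3s and [PO₄³⁻] = s.
Ksp = [Ag⁺]^3[PO₄³⁻] = (3s)^3 · s = 27s^4 = 3.2×10⁻¹⁸
s = 1.9×10⁻⁵ mol/L
[Ag⁺] = 3s = 5.6×10⁻⁵ mol/L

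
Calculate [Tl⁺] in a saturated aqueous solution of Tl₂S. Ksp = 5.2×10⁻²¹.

2.2×10⁻⁷ M

Tl₂S(s) ⇌ 2 Tl⁺(aq) + S²⁻(aq)
If s mol/L of Tl₂S dissolves, [Tl⁺] = 2s and [S²⁻] = s.
Ksp = [Tl⁺]^2[S²⁻] = (2s)^2 · s = 4s^3 = 5.2×10⁻²¹
s = 1.1×10⁻⁷ mol L⁻¹
[Tl⁺] = 2s = 2.2×10⁻⁷ mol L⁻¹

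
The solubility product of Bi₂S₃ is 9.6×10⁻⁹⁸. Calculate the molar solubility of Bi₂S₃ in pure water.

1.5×10⁻²⁰ M

Bi₂S₃(s) ⇌ 2 Bi³⁺(aq) + 3 S²⁻(aq)
For each mole of Bi₂S₃ that dissolves per liter, [Bi³⁺] = 2s and [S²⁻] = 3s; let s denote this solubility.
Ksp = [Bi³⁺]^2[S²⁻]^3 = (2s)^2 · (3s)^3 = 108s^5
108s^5 = 9.6×10⁻⁹⁸  ⇒  s^5 = 8.9×10⁻¹⁰⁰
s = (8.9×10⁻¹⁰⁰)^(1/5) = 1.5×10⁻²⁰ mol/L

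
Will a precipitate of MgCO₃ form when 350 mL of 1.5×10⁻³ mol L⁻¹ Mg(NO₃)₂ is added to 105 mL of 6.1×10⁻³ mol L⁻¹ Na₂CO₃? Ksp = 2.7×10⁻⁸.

Yes

The combined volume is 455 mL.
[Mg²⁺] = (1.5×10⁻³)(350)/455 = 1.2×10⁻³ mol L⁻¹
[CO₃²⁻] = (6.1×10⁻³)(105)/455 = 1.4×10⁻³ mol L⁻¹
Q = [Mg²⁺][CO₃²⁻] = 1.6×10⁻⁶
Because Q > Ksp (1.6×10⁻⁶ vs 2.7×10⁻⁸), a precipitate of MgCO₃ forms.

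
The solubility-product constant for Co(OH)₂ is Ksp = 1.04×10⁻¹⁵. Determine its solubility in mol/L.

Co(OH)₂(s) ⇌ Co²⁺(aq) + 2 OH⁻(aq)
With molar solubility s: [Co²⁺] = s, [OH⁻] = 2s.
Ksp = [Co²⁺][OH⁻]^2 = s · (2s)^2 = 4s^3
4s^3 = 1.04×10⁻¹⁵  ⇒  s^3 = 2.60×10⁻¹⁶
Taking the 3rd root, s = 6.38×10⁻⁶ mol/L.

6.38×10⁻⁶ M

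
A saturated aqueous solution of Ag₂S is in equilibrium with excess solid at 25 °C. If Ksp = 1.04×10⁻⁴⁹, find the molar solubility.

Ag₂S(s) ⇌ 2 Ag⁺(aq) + S²⁻(aq)
Call the molar solubility s, so that [Ag⁺] = 2s and [S²⁻] = s.
Ksp = [Ag⁺]^2[S²⁻] = (2s)^2 · s = 4s^3
4s^3 = 1.04×10⁻⁴⁹  ⇒  s^3 = 2.60×10⁻⁵⁰
s = (2.60×10⁻⁵⁰)^(1/3) = 2.96×10⁻¹⁷ M

2.96×10⁻¹⁷ M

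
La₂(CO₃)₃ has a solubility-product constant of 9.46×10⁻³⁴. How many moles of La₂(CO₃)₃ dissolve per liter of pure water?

La₂(CO₃)₃(s) ⇌ 2 La³⁺(aq) + 3 CO₃²⁻(aq)
Let s be the molar solubility. Then [La³⁺] = 2s and [CO₃²⁻] = 3s.
Ksp = [La³⁺]^2[CO₃²⁻]^3 = (2s)^2 · (3s)^3 = 108s^5
108s^5 = 9.46×10⁻³⁴  ⇒  s^5 = 8.76×10⁻³⁶
Taking the 5th root, s = 9.74×10⁻⁸ mol L⁻¹.

9.74×10⁻⁸ M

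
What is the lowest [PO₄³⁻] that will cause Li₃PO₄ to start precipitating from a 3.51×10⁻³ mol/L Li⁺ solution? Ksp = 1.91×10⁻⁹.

4.42×10⁻² M

Each salt precipitates once Q = Ksp for that salt.
Li₃PO₄(s) ⇌ 3 Li⁺(aq) + PO₄³⁻(aq)
Ksp = [Li⁺]^3[PO₄³⁻] = [PO₄³⁻](3.51×10⁻³)^3
[PO₄³⁻] = 1.91×10⁻⁹ / (3.51×10⁻³)^3 = 4.42×10⁻²
[PO₄³⁻] = 4.42×10⁻² mol/L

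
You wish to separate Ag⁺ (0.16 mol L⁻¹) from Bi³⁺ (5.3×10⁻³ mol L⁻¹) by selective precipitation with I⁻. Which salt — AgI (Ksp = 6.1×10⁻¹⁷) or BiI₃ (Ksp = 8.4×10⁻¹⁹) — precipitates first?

AgI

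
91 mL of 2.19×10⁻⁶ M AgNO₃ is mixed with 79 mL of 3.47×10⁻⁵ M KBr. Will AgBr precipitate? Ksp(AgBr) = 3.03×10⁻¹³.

Yes

Total volume after mixing = 91 + 79 = 170 mL.
[Ag⁺] = (2.19×10⁻⁶)(91)/170 = 1.17×10⁻⁶ M
[Br⁻] = (3.47×10⁻⁵)(79)/170 = 1.61×10⁻⁵ M
Q = [Ag⁺][Br⁻] = 1.89×10⁻¹¹
Because Q > Ksp (1.89×10⁻¹¹ vs 3.03×10⁻¹³), a precipitate of AgBr forms.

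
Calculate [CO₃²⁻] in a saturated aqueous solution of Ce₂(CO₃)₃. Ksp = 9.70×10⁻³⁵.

1.85×10⁻⁷ M

Ce₂(CO₃)₃(s) ⇌ 2 Ce³⁺(aq) + 3 CO₃²⁻(aq)
With molar solubility s: [Ce³⁺] = 2s, [CO₃²⁻] = 3s.
Ksp = [Ce³⁺]^2[CO₃²⁻]^3 = (2s)^2 · (3s)^3 = 108s^5 = 9.70×10⁻³⁵
s = 6.18×10⁻⁸ mol L⁻¹
[CO₃²⁻] = 3s = 1.85×10⁻⁷ mol L⁻¹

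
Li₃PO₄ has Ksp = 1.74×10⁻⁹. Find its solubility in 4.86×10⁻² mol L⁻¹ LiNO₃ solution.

Li₃PO₄(s) ⇌ 3 Li⁺(aq) + PO₄³⁻(aq)
Li⁺ is already present at 4.86×10⁻² mol L⁻¹. If s mol/L of Li₃PO₄ dissolves, [PO₄³⁻] = s while [Li⁺] ≈ 4.86×10⁻² mol L⁻¹.
Ksp = [Li⁺]^3[PO₄³⁻] = (4.86×10⁻²)^3s
s = 1.74×10⁻⁹ / (4.86×10⁻²)^3 = 1.52×10⁻⁵
s = 1.52×10⁻⁵ mol L⁻¹

1.52×10⁻⁵ M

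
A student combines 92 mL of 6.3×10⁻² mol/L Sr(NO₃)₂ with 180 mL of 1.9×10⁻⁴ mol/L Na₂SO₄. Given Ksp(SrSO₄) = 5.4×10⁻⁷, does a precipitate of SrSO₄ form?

Yes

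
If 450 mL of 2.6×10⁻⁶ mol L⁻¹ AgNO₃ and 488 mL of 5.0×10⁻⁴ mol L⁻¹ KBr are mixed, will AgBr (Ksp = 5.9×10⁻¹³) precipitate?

The combined volume is 938 mL.
[Ag⁺] = (2.6×10⁻⁶)(450)/938 = 1.2×10⁻⁶ mol L⁻¹
[Br⁻] = (5.0×10⁻⁴)(488)/938 = 2.6×10⁻⁴ mol L⁻¹
Q = [Ag⁺][Br⁻] = 3.2×10⁻¹⁰
Because Q > Ksp (3.2×10⁻¹⁰ vs 5.9×10⁻¹³), a precipitate of AgBr forms.

Yes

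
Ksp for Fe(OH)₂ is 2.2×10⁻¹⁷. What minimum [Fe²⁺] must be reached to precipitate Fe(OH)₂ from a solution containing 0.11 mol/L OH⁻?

1.8×10⁻¹⁵ M

A salt starts to precipitate once the ion product Q reaches its Ksp.
Fe(OH)₂(s) ⇌ Fe²⁺(aq) + 2 OH⁻(aq)
Ksp = [Fe²⁺][OH⁻]^2 = [Fe²⁺](0.11)^2
[Fe²⁺] = 2.2×10⁻¹⁷ / (0.11)^2 = 1.8×10⁻¹⁵
[Fe²⁺] = 1.8×10⁻¹⁵ mol/L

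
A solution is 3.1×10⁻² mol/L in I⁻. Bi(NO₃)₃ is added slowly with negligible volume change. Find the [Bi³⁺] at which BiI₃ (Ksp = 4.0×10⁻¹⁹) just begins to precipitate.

Precipitation of each salt begins when its ion product equals Ksp.
BiI₃(s) ⇌ Bi³⁺(aq) + 3 I⁻(aq)
Ksp = [Bi³⁺][I⁻]^3 = [Bi³⁺](3.1×10⁻²)^3
[Bi³⁺] = 4.0×10⁻¹⁹ / (3.1×10⁻²)^3 = 1.3×10⁻¹⁴
[Bi³⁺] = 1.3×10⁻¹⁴ mol/L

1.3×10⁻¹⁴ M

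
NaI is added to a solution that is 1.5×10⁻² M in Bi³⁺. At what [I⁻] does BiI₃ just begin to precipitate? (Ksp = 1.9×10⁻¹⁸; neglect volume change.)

5.0×10⁻⁶ M

The threshold for precipitation is Q = Ksp.
BiI₃(s) ⇌ Bi³⁺(aq) + 3 I⁻(aq)
Ksp = [Bi³⁺][I⁻]^3 = [I⁻]^3(1.5×10⁻²)
[I⁻]^3 = 1.9×10⁻¹⁸ / (1.5×10⁻²) = 1.3×10⁻¹⁶
[I⁻] = 5.0×10⁻⁶ M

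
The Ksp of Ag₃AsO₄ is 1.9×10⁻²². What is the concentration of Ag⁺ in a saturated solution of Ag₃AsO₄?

4.9×10⁻⁶ M

Ag₃AsO₄(s) ⇌ 3 Ag⁺(aq) + AsO₄³⁻(aq)
Let s be the molar solubility. Then [Ag⁺] = 3s and [AsO₄³⁻] = s.
Ksp = [Ag⁺]^3[AsO₄³⁻] = (3s)^3 · s = 27s^4 = 1.9×10⁻²²
s = 1.6×10⁻⁶ mol L⁻¹
[Ag⁺] = 3s = 4.9×10⁻⁶ mol L⁻¹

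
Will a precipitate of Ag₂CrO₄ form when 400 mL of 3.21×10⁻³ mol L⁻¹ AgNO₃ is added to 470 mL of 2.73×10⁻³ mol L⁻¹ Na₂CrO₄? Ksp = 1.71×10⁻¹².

Yes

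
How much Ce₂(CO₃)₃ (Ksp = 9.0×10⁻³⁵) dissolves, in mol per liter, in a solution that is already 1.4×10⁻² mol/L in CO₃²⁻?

2.9×10⁻¹⁵ M

Ce₂(CO₃)₃(s) ⇌ 2 Ce³⁺(aq) + 3 CO₃²⁻(aq)
With CO₃²⁻ already at 1.4×10⁻² mol/L and s small, take [CO₃²⁻] ≈ 1.4×10⁻² mol/L and [Ce³⁺] = 2s.
Ksp = [Ce³⁺]^2[CO₃²⁻]^3 = (2s)^2(1.4×10⁻²)^3
(2s)^2 = 9.0×10⁻³⁵ / (1.4×10⁻²)^3 = 3.3×10⁻²⁹
s = 2.9×10⁻¹⁵ mol/L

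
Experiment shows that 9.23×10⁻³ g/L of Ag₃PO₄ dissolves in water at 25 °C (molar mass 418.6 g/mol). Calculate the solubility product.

Molar solubility s = (9.23×10⁻³ g/L) / (418.6 g/mol) = 2.2050×10⁻⁵ mol/L
Ag₃PO₄(s) ⇌ 3 Ag⁺(aq) + PO₄³⁻(aq)
If s mol/L of Ag₃PO₄ dissolves, [Ag⁺] = 3s and [PO₄³⁻] = s.
Ksp = [Ag⁺]^3[PO₄³⁻] = (3s)^3 · s = 27s^4
Ksp = 27 × (2.2050×10⁻⁵)^4 = 6.38×10⁻¹⁸

Ksp = 6.38×10⁻¹⁸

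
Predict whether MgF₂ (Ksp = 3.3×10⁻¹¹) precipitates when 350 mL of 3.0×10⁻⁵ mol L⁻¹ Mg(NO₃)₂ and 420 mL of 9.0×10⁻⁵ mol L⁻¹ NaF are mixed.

No

Total volume after mixing = 350 + 420 = 770 mL.
[Mg²⁺] = (3.0×10⁻⁵)(350)/770 = 1.4×10⁻⁵ mol L⁻¹
[F⁻] = (9.0×10⁻⁵)(420)/770 = 4.9×10⁻⁵ mol L⁻¹
Q = [Mg²⁺][F⁻]^2 = 3.3×10⁻¹⁴
Q = 3.3×10⁻¹⁴ < Ksp = 3.3×10⁻¹¹, so the solution is unsaturated and no precipitate forms.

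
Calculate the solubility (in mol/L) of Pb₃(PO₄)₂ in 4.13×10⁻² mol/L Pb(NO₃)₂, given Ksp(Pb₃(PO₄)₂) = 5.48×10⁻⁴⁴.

1.39×10⁻²⁰ M

Pb₃(PO₄)₂(s) ⇌ 3 Pb²⁺(aq) + 2 PO₄³⁻(aq)
Let s be the solubility of Pb₃(PO₄)₂ here. The common ion gives [Pb²⁺] ≈ 4.13×10⁻² mol/L, and [PO₄³⁻] = 2s.
Ksp = [Pb²⁺]^3[PO₄³⁻]^2 = (4.13×10⁻²)^3(2s)^2
(2s)^2 = 5.48×10⁻⁴⁴ / (4.13×10⁻²)^3 = 7.78×10⁻⁴⁰
s = 1.39×10⁻²⁰ mol/L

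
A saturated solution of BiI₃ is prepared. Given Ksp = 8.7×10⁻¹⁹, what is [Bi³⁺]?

1.3×10⁻⁵ M

BiI₃(s) ⇌ Bi³⁺(aq) + 3 I⁻(aq)
With molar solubility s: [Bi³⁺] = s, [I⁻] = 3s.
Ksp = [Bi³⁺][I⁻]^3 = s · (3s)^3 = 27s^4 = 8.7×10⁻¹⁹
s = 1.3×10⁻⁵ M
[Bi³⁺] = s = 1.3×10⁻⁵ M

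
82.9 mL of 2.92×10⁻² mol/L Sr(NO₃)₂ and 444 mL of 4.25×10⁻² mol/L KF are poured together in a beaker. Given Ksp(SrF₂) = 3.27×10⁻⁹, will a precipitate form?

Total volume after mixing = 82.9 + 444 = 526.9 mL.
[Sr²⁺] = (2.92×10⁻²)(82.9)/526.9 = 4.59×10⁻³ mol/L
[F⁻] = (4.25×10⁻²)(444)/526.9 = 3.58×10⁻² mol/L
Q = [Sr²⁺][F⁻]^2 = 5.89×10⁻⁶
Q = 5.89×10⁻⁶ > Ksp = 3.27×10⁻⁹, so the solution is supersaturated and SrF₂ precipitates.

Yes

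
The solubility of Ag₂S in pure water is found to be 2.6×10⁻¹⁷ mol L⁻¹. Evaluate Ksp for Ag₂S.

Ag₂S(s) ⇌ 2 Ag⁺(aq) + S²⁻(aq)
With molar solubility s: [Ag⁺] = 2s, [S²⁻] = s.
Ksp = [Ag⁺]^2[S²⁻] = (2s)^2 · s = 4s^3
Ksp = 4 × (2.6×10⁻¹⁷)^3 = 7.0×10⁻⁵⁰

Ksp = 7.0×10⁻⁵⁰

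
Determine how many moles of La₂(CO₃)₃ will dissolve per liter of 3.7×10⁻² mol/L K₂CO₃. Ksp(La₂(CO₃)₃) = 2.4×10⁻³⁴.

La₂(CO₃)₃(s) ⇌ 2 La³⁺(aq) + 3 CO₃²⁻(aq)
CO₃²⁻ is already present at 3.7×10⁻² mol/L. If s mol/L of La₂(CO₃)₃ dissolves, [La³⁺] = 2s while [CO₃²⁻] ≈ 3.7×10⁻² mol/L.
Ksp = [La³⁺]^2[CO₃²⁻]^3 = (2s)^2(3.7×10⁻²)^3
(2s)^2 = 2.4×10⁻³⁴ / (3.7×10⁻²)^3 = 4.7×10⁻³⁰
s = 1.1×10⁻¹⁵ mol/L

1.1×10⁻¹⁵ M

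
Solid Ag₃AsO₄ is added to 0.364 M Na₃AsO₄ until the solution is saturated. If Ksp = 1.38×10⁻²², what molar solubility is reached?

2.41×10⁻⁸ M

Ag₃AsO₄(s) ⇌ 3 Ag⁺(aq) + AsO₄³⁻(aq)
Let s be the solubility of Ag₃AsO₄ here. The common ion gives [AsO₄³⁻] ≈ 0.364 M, and [Ag⁺] = 3s.
Ksp = [Ag⁺]^3[AsO₄³⁻] = (3s)^3(0.364)
(3s)^3 = 1.38×10⁻²² / (0.364) = 3.79×10⁻²²
s = 2.41×10⁻⁸ M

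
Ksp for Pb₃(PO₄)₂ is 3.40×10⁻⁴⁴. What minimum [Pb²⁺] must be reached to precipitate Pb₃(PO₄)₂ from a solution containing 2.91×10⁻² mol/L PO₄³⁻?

3.42×10⁻¹⁴ M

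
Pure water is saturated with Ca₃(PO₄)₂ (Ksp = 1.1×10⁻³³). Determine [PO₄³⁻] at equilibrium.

Ca₃(PO₄)₂(s) ⇌ 3 Ca²⁺(aq) + 2 PO₄³⁻(aq)
Call the molar solubility s, so that [Ca²⁺] = 3s and [PO₄³⁻] = 2s.
Ksp = [Ca²⁺]^3[PO₄³⁻]^2 = (3s)^3 · (2s)^2 = 108s^5 = 1.1×10⁻³³
s = 1.0×10⁻⁷ M
[PO₄³⁻] = 2s = 2.0×10⁻⁷ M

2.0×10⁻⁷ M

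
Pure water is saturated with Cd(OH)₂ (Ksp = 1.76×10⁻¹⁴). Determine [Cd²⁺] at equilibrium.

Cd(OH)₂(s) ⇌ Cd²⁺(aq) + 2 OH⁻(aq)
If s mol/L of Cd(OH)₂ dissolves, [Cd²⁺] = s and [OH⁻] = 2s.
Ksp = [Cd²⁺][OH⁻]^2 = s · (2s)^2 = 4s^3 = 1.76×10⁻¹⁴
s = 1.64×10⁻⁵ M
[Cd²⁺] = s = 1.64×10⁻⁵ M

1.64×10⁻⁵ M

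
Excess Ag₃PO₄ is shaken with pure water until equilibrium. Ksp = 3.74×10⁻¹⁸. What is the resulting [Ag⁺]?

5.79×10⁻⁵ M

Ag₃PO₄(s) ⇌ 3 Ag⁺(aq) + PO₄³⁻(aq)
Let s be the molar solubility. Then [Ag⁺] = 3s and [PO₄³⁻] = s.
Ksp = [Ag⁺]^3[PO₄³⁻] = (3s)^3 · s = 27s^4 = 3.74×10⁻¹⁸
s = 1.93×10⁻⁵ mol L⁻¹
[Ag⁺] = 3s = 5.79×10⁻⁵ mol L⁻¹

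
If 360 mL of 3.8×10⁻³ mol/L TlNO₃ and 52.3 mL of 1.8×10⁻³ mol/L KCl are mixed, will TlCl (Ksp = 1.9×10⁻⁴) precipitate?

After mixing, V = 360 mL + 52.3 mL = 412.3 mL.
[Tl⁺] = (3.8×10⁻³)(360)/412.3 = 3.3×10⁻³ mol/L
[Cl⁻] = (1.8×10⁻³)(52.3)/412.3 = 2.3×10⁻⁴ mol/L
Q = [Tl⁺][Cl⁻] = 7.6×10⁻⁷
Q = 7.6×10⁻⁷ < Ksp = 1.9×10⁻⁴, so the solution is unsaturated and no precipitate forms.

No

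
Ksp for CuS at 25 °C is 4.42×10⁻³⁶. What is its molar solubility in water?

CuS(s) ⇌ Cu²⁺(aq) + S²⁻(aq)
If s mol/L of CuS dissolves, [Cu²⁺] = s and [S²⁻] = s.
Ksp = [Cu²⁺][S²⁻] = s · s = s^2
s^2 = 4.42×10⁻³⁶
Taking the 2nd root, s = 2.10×10⁻¹⁸ mol/L.

2.10×10⁻¹⁸ M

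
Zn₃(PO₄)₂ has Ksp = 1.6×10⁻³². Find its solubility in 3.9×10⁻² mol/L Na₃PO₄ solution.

Zn₃(PO₄)₂(s) ⇌ 3 Zn²⁺(aq) + 2 PO₄³⁻(aq)
The solution already contains PO₄³⁻ at 3.9×10⁻² mol/L. Let s be the molar solubility of Zn₃(PO₄)₂.
[PO₄³⁻] ≈ 3.9×10⁻² mol/L (common ion dominates); [Zn²⁺] = 3s.
Ksp = [Zn²⁺]^3[PO₄³⁻]^2 = (3s)^3(3.9×10⁻²)^2
(3s)^3 = 1.6×10⁻³² / (3.9×10⁻²)^2 = 1.1×10⁻²⁹
s = 7.3×10⁻¹¹ mol/L

7.3×10⁻¹¹ M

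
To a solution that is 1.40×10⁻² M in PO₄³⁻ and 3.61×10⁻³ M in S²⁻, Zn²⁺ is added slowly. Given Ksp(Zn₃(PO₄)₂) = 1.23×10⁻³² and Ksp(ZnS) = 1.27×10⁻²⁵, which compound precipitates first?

Each salt precipitates once Q = Ksp for that salt.
For Zn₃(PO₄)₂: [Zn²⁺] = (Ksp/[PO₄³⁻]^2)^(1/3) = 3.97×10⁻¹⁰ M
For ZnS: [Zn²⁺] = (Ksp/[S²⁻]) = 3.52×10⁻²³ M
ZnS requires the lower [Zn²⁺], so it precipitates first.

ZnS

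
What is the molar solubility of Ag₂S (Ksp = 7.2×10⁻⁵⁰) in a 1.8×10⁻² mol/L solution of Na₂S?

Ag₂S(s) ⇌ 2 Ag⁺(aq) + S²⁻(aq)
Let s be the solubility of Ag₂S here. The common ion gives [S²⁻] ≈ 1.8×10⁻² mol/L, and [Ag⁺] = 2s.
Ksp = [Ag⁺]^2[S²⁻] = (2s)^2(1.8×10⁻²)
(2s)^2 = 7.2×10⁻⁵⁰ / (1.8×10⁻²) = 4.0×10⁻⁴⁸
s = 1.0×10⁻²⁴ mol/L

1.0×10⁻²⁴ M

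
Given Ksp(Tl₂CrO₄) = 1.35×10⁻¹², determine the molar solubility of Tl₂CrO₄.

6.96×10⁻⁵ M

Tl₂CrO₄(s) ⇌ 2 Tl⁺(aq) + CrO₄²⁻(aq)
Let s be the molar solubility. Then [Tl⁺] = 2s and [CrO₄²⁻] = s.
Ksp = [Tl⁺]^2[CrO₄²⁻] = (2s)^2 · s = 4s^3
4s^3 = 1.35×10⁻¹²  ⇒  s^3 = 3.38×10⁻¹³
Taking the 3rd root, s = 6.96×10⁻⁵ mol L⁻¹.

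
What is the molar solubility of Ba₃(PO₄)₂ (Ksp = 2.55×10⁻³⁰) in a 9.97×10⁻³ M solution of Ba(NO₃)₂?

Ba₃(PO₄)₂(s) ⇌ 3 Ba²⁺(aq) + 2 PO₄³⁻(aq)
Ba²⁺ is already present at 9.97×10⁻³ M. If s mol/L of Ba₃(PO₄)₂ dissolves, [PO₄³⁻] = 2s while [Ba²⁺] ≈ 9.97×10⁻³ M.
Ksp = [Ba²⁺]^3[PO₄³⁻]^2 = (9.97×10⁻³)^3(2s)^2
(2s)^2 = 2.55×10⁻³⁰ / (9.97×10⁻³)^3 = 2.57×10⁻²⁴
s = 8.02×10⁻¹³ M

8.02×10⁻¹³ M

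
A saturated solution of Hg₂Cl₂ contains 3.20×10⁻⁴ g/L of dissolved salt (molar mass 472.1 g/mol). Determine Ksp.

Convert to molarity: s = 3.20×10⁻⁴ / 472.1 = 6.7782×10⁻⁷ mol/L
Hg₂Cl₂(s) ⇌ Hg₂²⁺(aq) + 2 Cl⁻(aq)
Let s be the molar solubility. Then [Hg₂²⁺] = s and [Cl⁻] = 2s.
Ksp = [Hg₂²⁺][Cl⁻]^2 = s · (2s)^2 = 4s^3
Ksp = 4 × (6.7782×10⁻⁷)^3 = 1.25×10⁻¹⁸

Ksp = 1.25×10⁻¹⁸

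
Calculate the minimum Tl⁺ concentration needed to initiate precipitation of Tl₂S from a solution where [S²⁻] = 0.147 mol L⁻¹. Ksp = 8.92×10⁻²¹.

2.46×10⁻¹⁰ M

Precipitation of each salt begins when its ion product equals Ksp.
Tl₂S(s) ⇌ 2 Tl⁺(aq) + S²⁻(aq)
Ksp = [Tl⁺]^2[S²⁻] = [Tl⁺]^2(0.147)
[Tl⁺]^2 = 8.92×10⁻²¹ / (0.147) = 6.07×10⁻²⁰
[Tl⁺] = 2.46×10⁻¹⁰ mol L⁻¹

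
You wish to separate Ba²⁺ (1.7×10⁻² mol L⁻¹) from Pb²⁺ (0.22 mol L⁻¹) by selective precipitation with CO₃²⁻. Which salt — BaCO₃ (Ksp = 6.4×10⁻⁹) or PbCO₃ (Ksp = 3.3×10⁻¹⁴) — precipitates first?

A salt starts to precipitate once the ion product Q reaches its Ksp.
For BaCO₃: [CO₃²⁻] = (Ksp/[Ba²⁺]) = 3.8×10⁻⁷ mol L⁻¹
For PbCO₃: [CO₃²⁻] = (Ksp/[Pb²⁺]) = 1.5×10⁻¹³ mol L⁻¹
PbCO₃ requires the lower [CO₃²⁻], so it precipitates first.

PbCO₃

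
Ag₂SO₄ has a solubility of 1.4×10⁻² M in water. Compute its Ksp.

Ksp = 1.1×10⁻⁵

Ag₂SO₄(s) ⇌ 2 Ag⁺(aq) + SO₄²⁻(aq)
With molar solubility s: [Ag⁺] = 2s, [SO₄²⁻] = s.
Ksp = [Ag⁺]^2[SO₄²⁻] = (2s)^2 · s = 4s^3
Ksp = 4 × (1.4×10⁻²)^3 = 1.1×10⁻⁵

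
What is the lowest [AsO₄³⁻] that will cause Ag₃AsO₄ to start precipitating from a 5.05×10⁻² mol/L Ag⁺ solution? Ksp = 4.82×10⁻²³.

The threshold for precipitation is Q = Ksp.
Ag₃AsO₄(s) ⇌ 3 Ag⁺(aq) + AsO₄³⁻(aq)
Ksp = [Ag⁺]^3[AsO₄³⁻] = [AsO₄³⁻](5.05×10⁻²)^3
[AsO₄³⁻] = 4.82×10⁻²³ / (5.05×10⁻²)^3 = 3.74×10⁻¹⁹
[AsO₄³⁻] = 3.74×10⁻¹⁹ mol/L

3.74×10⁻¹⁹ M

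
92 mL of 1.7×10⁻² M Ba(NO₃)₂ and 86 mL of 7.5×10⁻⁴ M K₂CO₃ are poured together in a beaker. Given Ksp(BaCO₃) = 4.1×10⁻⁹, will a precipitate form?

The combined volume is 178 mL.
[Ba²⁺] = (1.7×10⁻²)(92)/178 = 8.8×10⁻³ M
[CO₃²⁻] = (7.5×10⁻⁴)(86)/178 = 3.6×10⁻⁴ M
Q = [Ba²⁺][CO₃²⁻] = 3.2×10⁻⁶
Q = 3.2×10⁻⁶ > Ksp = 4.1×10⁻⁹, so the solution is supersaturated and BaCO₃ precipitates.

Yes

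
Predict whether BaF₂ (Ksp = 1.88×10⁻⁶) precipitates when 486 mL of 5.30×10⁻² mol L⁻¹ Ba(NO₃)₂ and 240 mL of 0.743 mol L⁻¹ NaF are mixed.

Yes

The combined volume is 726 mL.
[Ba²⁺] = (5.30×10⁻²)(486)/726 = 3.55×10⁻² mol L⁻¹
[F⁻] = (0.743)(240)/726 = 0.246 mol L⁻¹
Q = [Ba²⁺][F⁻]^2 = 2.14×10⁻³
Since Q (2.14×10⁻³) exceeds Ksp (1.88×10⁻⁶), BaF₂ will precipitate.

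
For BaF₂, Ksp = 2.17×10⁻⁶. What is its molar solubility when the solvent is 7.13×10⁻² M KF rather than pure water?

4.27×10⁻⁴ M

BaF₂(s) ⇌ Ba²⁺(aq) + 2 F⁻(aq)
Let s be the solubility of BaF₂ here. The common ion gives [F⁻] ≈ 7.13×10⁻² M, and [Ba²⁺] = s.
Ksp = [Ba²⁺][F⁻]^2 = s(7.13×10⁻²)^2
s = 2.17×10⁻⁶ / (7.13×10⁻²)^2 = 4.27×10⁻⁴
s = 4.27×10⁻⁴ M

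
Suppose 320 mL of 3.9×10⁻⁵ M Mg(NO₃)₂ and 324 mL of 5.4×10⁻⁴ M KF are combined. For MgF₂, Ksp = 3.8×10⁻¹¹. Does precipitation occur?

No

After mixing, V = 320 mL + 324 mL = 644 mL.
[Mg²⁺] = (3.9×10⁻⁵)(320)/644 = 1.9×10⁻⁵ M
[F⁻] = (5.4×10⁻⁴)(324)/644 = 2.7×10⁻⁴ M
Q = [Mg²⁺][F⁻]^2 = 1.4×10⁻¹²
Q = 1.4×10⁻¹² < Ksp = 3.8×10⁻¹¹, so the solution is unsaturated and no precipitate forms.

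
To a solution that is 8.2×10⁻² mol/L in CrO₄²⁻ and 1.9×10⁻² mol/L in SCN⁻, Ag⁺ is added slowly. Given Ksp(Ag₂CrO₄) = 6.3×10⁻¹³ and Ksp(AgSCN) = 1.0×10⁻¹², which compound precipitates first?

AgSCN

Precipitation of each salt begins when its ion product equals Ksp.
For Ag₂CrO₄: [Ag⁺] = (Ksp/[CrO₄²⁻])^(1/2) = 2.8×10⁻⁶ mol/L
For AgSCN: [Ag⁺] = (Ksp/[SCN⁻]) = 5.3×10⁻¹¹ mol/L
Since AgSCN needs less Ag⁺ to reach saturation, it precipitates first.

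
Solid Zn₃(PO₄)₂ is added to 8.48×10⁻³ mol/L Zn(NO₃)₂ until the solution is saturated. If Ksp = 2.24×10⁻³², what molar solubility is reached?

9.58×10⁻¹⁴ M

Zn₃(PO₄)₂(s) ⇌ 3 Zn²⁺(aq) + 2 PO₄³⁻(aq)
With Zn²⁺ already at 8.48×10⁻³ mol/L and s small, take [Zn²⁺] ≈ 8.48×10⁻³ mol/L and [PO₄³⁻] = 2s.
Ksp = [Zn²⁺]^3[PO₄³⁻]^2 = (8.48×10⁻³)^3(2s)^2
(2s)^2 = 2.24×10⁻³² / (8.48×10⁻³)^3 = 3.67×10⁻²⁶
s = 9.58×10⁻¹⁴ mol/L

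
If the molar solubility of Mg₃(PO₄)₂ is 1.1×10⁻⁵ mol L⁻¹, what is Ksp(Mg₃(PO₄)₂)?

Mg₃(PO₄)₂(s) ⇌ 3 Mg²⁺(aq) + 2 PO₄³⁻(aq)
Call the molar solubility s, so that [Mg²⁺] = 3s and [PO₄³⁻] = 2s.
Ksp = [Mg²⁺]^3[PO₄³⁻]^2 = (3s)^3 · (2s)^2 = 108s^5
Ksp = 108 × (1.1×10⁻⁵)^5 = 1.7×10⁻²³

Ksp = 1.7×10⁻²³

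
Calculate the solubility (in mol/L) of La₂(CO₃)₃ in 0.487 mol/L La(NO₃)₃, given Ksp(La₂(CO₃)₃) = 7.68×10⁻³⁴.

4.93×10⁻¹² M

La₂(CO₃)₃(s) ⇌ 2 La³⁺(aq) + 3 CO₃²⁻(aq)
With La³⁺ already at 0.487 mol/L and s small, take [La³⁺] ≈ 0.487 mol/L and [CO₃²⁻] = 3s.
Ksp = [La³⁺]^2[CO₃²⁻]^3 = (0.487)^2(3s)^3
(3s)^3 = 7.68×10⁻³⁴ / (0.487)^2 = 3.24×10⁻³³
s = 4.93×10⁻¹² mol/L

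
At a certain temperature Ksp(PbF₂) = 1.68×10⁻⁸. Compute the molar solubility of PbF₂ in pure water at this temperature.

1.61×10⁻³ M

PbF₂(s) ⇌ Pb²⁺(aq) + 2 F⁻(aq)
For each mole of PbF₂ that dissolves per liter, [Pb²⁺] = s and [F⁻] = 2s; let s denote this solubility.
Ksp = [Pb²⁺][F⁻]^2 = s · (2s)^2 = 4s^3
4s^3 = 1.68×10⁻⁸  ⇒  s^3 = 4.20×10⁻⁹
s = 1.61×10⁻³ mol L⁻¹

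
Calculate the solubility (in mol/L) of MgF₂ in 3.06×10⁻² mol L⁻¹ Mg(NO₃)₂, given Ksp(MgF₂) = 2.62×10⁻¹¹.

1.46×10⁻⁵ M

MgF₂(s) ⇌ Mg²⁺(aq) + 2 F⁻(aq)
Mg²⁺ is already present at 3.06×10⁻² mol L⁻¹. If s mol/L of MgF₂ dissolves, [F⁻] = 2s while [Mg²⁺] ≈ 3.06×10⁻² mol L⁻¹.
Ksp = [Mg²⁺][F⁻]^2 = (3.06×10⁻²)(2s)^2
(2s)^2 = 2.62×10⁻¹¹ / (3.06×10⁻²) = 8.56×10⁻¹⁰
s = 1.46×10⁻⁵ mol L⁻¹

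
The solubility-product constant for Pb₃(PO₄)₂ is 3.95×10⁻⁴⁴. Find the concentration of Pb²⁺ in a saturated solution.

2.45×10⁻⁹ M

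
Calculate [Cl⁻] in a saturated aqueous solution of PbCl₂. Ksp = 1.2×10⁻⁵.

2.9×10⁻² M

PbCl₂(s) ⇌ Pb²⁺(aq) + 2 Cl⁻(aq)
If s mol/L of PbCl₂ dissolves, [Pb²⁺] = s and [Cl⁻] = 2s.
Ksp = [Pb²⁺][Cl⁻]^2 = s · (2s)^2 = 4s^3 = 1.2×10⁻⁵
s = 1.4×10⁻² mol/L
[Cl⁻] = 2s = 2.9×10⁻² mol/L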